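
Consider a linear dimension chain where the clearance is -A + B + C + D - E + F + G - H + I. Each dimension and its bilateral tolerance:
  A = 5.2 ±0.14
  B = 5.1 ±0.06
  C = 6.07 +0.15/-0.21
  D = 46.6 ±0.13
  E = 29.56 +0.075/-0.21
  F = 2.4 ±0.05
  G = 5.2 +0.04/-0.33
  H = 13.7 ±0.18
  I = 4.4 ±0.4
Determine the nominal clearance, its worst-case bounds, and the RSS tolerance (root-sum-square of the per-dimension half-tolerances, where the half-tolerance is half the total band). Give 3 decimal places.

Stack each dimension's contribution:
  -A: nom -5.200 → Σnom=-5.200; wc +0.140/-0.140 → slack +0.140/-0.140; half-tol=0.140, Σhalf²=0.019600
  +B: nom +5.100 → Σnom=-0.100; wc +0.060/-0.060 → slack +0.200/-0.200; half-tol=0.060, Σhalf²=0.023200
  +C: nom +6.070 → Σnom=5.970; wc +0.150/-0.210 → slack +0.350/-0.410; half-tol=0.180, Σhalf²=0.055600
  +D: nom +46.600 → Σnom=52.570; wc +0.130/-0.130 → slack +0.480/-0.540; half-tol=0.130, Σhalf²=0.072500
  -E: nom -29.560 → Σnom=23.010; wc +0.210/-0.075 → slack +0.690/-0.615; half-tol=0.142, Σhalf²=0.092806
  +F: nom +2.400 → Σnom=25.410; wc +0.050/-0.050 → slack +0.740/-0.665; half-tol=0.050, Σhalf²=0.095306
  +G: nom +5.200 → Σnom=30.610; wc +0.040/-0.330 → slack +0.780/-0.995; half-tol=0.185, Σhalf²=0.129531
  -H: nom -13.700 → Σnom=16.910; wc +0.180/-0.180 → slack +0.960/-1.175; half-tol=0.180, Σhalf²=0.161931
  +I: nom +4.400 → Σnom=21.310; wc +0.400/-0.400 → slack +1.360/-1.575; half-tol=0.400, Σhalf²=0.321931
Nominal = 21.310. Worst-case = [21.310 - 1.575, 21.310 + 1.360] = [19.735, 22.670]. RSS = √0.321931 = 0.567.

nominal=21.310 wc=[19.735,22.670] rss=0.567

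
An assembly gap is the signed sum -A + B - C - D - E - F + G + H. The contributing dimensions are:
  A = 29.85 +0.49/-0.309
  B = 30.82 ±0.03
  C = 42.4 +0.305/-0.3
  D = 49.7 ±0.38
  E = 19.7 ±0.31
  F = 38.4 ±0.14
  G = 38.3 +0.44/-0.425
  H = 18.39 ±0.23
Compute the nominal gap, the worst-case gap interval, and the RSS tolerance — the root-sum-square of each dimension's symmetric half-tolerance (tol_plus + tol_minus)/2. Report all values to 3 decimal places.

Stack each dimension's contribution:
  -A: nom -29.850 → Σnom=-29.850; wc +0.309/-0.490 → slack +0.309/-0.490; half-tol=0.399, Σhalf²=0.159600
  +B: nom +30.820 → Σnom=0.970; wc +0.030/-0.030 → slack +0.339/-0.520; half-tol=0.030, Σhalf²=0.160500
  -C: nom -42.400 → Σnom=-41.430; wc +0.300/-0.305 → slack +0.639/-0.825; half-tol=0.302, Σhalf²=0.252006
  -D: nom -49.700 → Σnom=-91.130; wc +0.380/-0.380 → slack +1.019/-1.205; half-tol=0.380, Σhalf²=0.396406
  -E: nom -19.700 → Σnom=-110.830; wc +0.310/-0.310 → slack +1.329/-1.515; half-tol=0.310, Σhalf²=0.492507
  -F: nom -38.400 → Σnom=-149.230; wc +0.140/-0.140 → slack +1.469/-1.655; half-tol=0.140, Σhalf²=0.512107
  +G: nom +38.300 → Σnom=-110.930; wc +0.440/-0.425 → slack +1.909/-2.080; half-tol=0.432, Σhalf²=0.699163
  +H: nom +18.390 → Σnom=-92.540; wc +0.230/-0.230 → slack +2.139/-2.310; half-tol=0.230, Σhalf²=0.752063
Nominal = -92.540. Worst-case = [-92.540 - 2.310, -92.540 + 2.139] = [-94.850, -90.401]. RSS = √0.752063 = 0.867.

nominal=-92.540 wc=[-94.850,-90.401] rss=0.867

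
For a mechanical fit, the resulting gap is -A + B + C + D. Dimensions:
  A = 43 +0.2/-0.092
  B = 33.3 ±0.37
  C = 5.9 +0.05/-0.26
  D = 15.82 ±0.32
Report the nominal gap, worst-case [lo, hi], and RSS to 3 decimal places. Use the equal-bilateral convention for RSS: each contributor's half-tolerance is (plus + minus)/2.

Stack each dimension's contribution:
  -A: nom -43.000 → Σnom=-43.000; wc +0.092/-0.200 → slack +0.092/-0.200; half-tol=0.146, Σhalf²=0.021316
  +B: nom +33.300 → Σnom=-9.700; wc +0.370/-0.370 → slack +0.462/-0.570; half-tol=0.370, Σhalf²=0.158216
  +C: nom +5.900 → Σnom=-3.800; wc +0.050/-0.260 → slack +0.512/-0.830; half-tol=0.155, Σhalf²=0.182241
  +D: nom +15.820 → Σnom=12.020; wc +0.320/-0.320 → slack +0.832/-1.150; half-tol=0.320, Σhalf²=0.284641
Nominal = 12.020. Worst-case = [12.020 - 1.150, 12.020 + 0.832] = [10.870, 12.852]. RSS = √0.284641 = 0.534.

nominal=12.020 wc=[10.870,12.852] rss=0.534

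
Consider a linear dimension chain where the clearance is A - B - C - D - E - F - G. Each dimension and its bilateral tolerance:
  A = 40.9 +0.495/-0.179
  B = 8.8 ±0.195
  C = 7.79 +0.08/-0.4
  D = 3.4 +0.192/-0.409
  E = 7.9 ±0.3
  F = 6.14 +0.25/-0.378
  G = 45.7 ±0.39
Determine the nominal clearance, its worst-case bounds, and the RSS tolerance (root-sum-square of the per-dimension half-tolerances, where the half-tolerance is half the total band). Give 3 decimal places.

Stack each dimension's contribution:
  +A: nom +40.900 → Σnom=40.900; wc +0.495/-0.179 → slack +0.495/-0.179; half-tol=0.337, Σhalf²=0.113569
  -B: nom -8.800 → Σnom=32.100; wc +0.195/-0.195 → slack +0.690/-0.374; half-tol=0.195, Σhalf²=0.151594
  -C: nom -7.790 → Σnom=24.310; wc +0.400/-0.080 → slack +1.090/-0.454; half-tol=0.240, Σhalf²=0.209194
  -D: nom -3.400 → Σnom=20.910; wc +0.409/-0.192 → slack +1.499/-0.646; half-tol=0.300, Σhalf²=0.299494
  -E: nom -7.900 → Σnom=13.010; wc +0.300/-0.300 → slack +1.799/-0.946; half-tol=0.300, Σhalf²=0.389494
  -F: nom -6.140 → Σnom=6.870; wc +0.378/-0.250 → slack +2.177/-1.196; half-tol=0.314, Σhalf²=0.488090
  -G: nom -45.700 → Σnom=-38.830; wc +0.390/-0.390 → slack +2.567/-1.586; half-tol=0.390, Σhalf²=0.640190
Nominal = -38.830. Worst-case = [-38.830 - 1.586, -38.830 + 2.567] = [-40.416, -36.263]. RSS = √0.640190 = 0.800.

nominal=-38.830 wc=[-40.416,-36.263] rss=0.800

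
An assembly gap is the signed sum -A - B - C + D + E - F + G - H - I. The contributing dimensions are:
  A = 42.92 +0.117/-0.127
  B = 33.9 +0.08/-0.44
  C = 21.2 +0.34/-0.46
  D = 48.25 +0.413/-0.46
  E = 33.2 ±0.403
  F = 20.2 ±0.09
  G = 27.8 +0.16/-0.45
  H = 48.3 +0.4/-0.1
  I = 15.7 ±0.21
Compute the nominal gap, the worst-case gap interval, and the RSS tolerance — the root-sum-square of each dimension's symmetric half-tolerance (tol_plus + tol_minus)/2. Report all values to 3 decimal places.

Stack each dimension's contribution:
  -A: nom -42.920 → Σnom=-42.920; wc +0.127/-0.117 → slack +0.127/-0.117; half-tol=0.122, Σhalf²=0.014884
  -B: nom -33.900 → Σnom=-76.820; wc +0.440/-0.080 → slack +0.567/-0.197; half-tol=0.260, Σhalf²=0.082484
  -C: nom -21.200 → Σnom=-98.020; wc +0.460/-0.340 → slack +1.027/-0.537; half-tol=0.400, Σhalf²=0.242484
  +D: nom +48.250 → Σnom=-49.770; wc +0.413/-0.460 → slack +1.440/-0.997; half-tol=0.436, Σhalf²=0.433016
  +E: nom +33.200 → Σnom=-16.570; wc +0.403/-0.403 → slack +1.843/-1.400; half-tol=0.403, Σhalf²=0.595425
  -F: nom -20.200 → Σnom=-36.770; wc +0.090/-0.090 → slack +1.933/-1.490; half-tol=0.090, Σhalf²=0.603525
  +G: nom +27.800 → Σnom=-8.970; wc +0.160/-0.450 → slack +2.093/-1.940; half-tol=0.305, Σhalf²=0.696550
  -H: nom -48.300 → Σnom=-57.270; wc +0.100/-0.400 → slack +2.193/-2.340; half-tol=0.250, Σhalf²=0.759050
  -I: nom -15.700 → Σnom=-72.970; wc +0.210/-0.210 → slack +2.403/-2.550; half-tol=0.210, Σhalf²=0.803150
Nominal = -72.970. Worst-case = [-72.970 - 2.550, -72.970 + 2.403] = [-75.520, -70.567]. RSS = √0.803150 = 0.896.

nominal=-72.970 wc=[-75.520,-70.567] rss=0.896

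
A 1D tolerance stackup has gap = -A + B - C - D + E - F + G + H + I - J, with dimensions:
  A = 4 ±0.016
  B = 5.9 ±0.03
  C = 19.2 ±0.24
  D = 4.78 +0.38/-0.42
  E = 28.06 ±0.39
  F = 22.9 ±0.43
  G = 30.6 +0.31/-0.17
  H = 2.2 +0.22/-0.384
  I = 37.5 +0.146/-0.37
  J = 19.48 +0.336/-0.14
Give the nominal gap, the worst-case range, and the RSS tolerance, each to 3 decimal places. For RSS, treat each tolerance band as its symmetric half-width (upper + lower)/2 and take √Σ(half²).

Stack each dimension's contribution:
  -A: nom -4.000 → Σnom=-4.000; wc +0.016/-0.016 → slack +0.016/-0.016; half-tol=0.016, Σhalf²=0.000256
  +B: nom +5.900 → Σnom=1.900; wc +0.030/-0.030 → slack +0.046/-0.046; half-tol=0.030, Σhalf²=0.001156
  -C: nom -19.200 → Σnom=-17.300; wc +0.240/-0.240 → slack +0.286/-0.286; half-tol=0.240, Σhalf²=0.058756
  -D: nom -4.780 → Σnom=-22.080; wc +0.420/-0.380 → slack +0.706/-0.666; half-tol=0.400, Σhalf²=0.218756
  +E: nom +28.060 → Σnom=5.980; wc +0.390/-0.390 → slack +1.096/-1.056; half-tol=0.390, Σhalf²=0.370856
  -F: nom -22.900 → Σnom=-16.920; wc +0.430/-0.430 → slack +1.526/-1.486; half-tol=0.430, Σhalf²=0.555756
  +G: nom +30.600 → Σnom=13.680; wc +0.310/-0.170 → slack +1.836/-1.656; half-tol=0.240, Σhalf²=0.613356
  +H: nom +2.200 → Σnom=15.880; wc +0.220/-0.384 → slack +2.056/-2.040; half-tol=0.302, Σhalf²=0.704560
  +I: nom +37.500 → Σnom=53.380; wc +0.146/-0.370 → slack +2.202/-2.410; half-tol=0.258, Σhalf²=0.771124
  -J: nom -19.480 → Σnom=33.900; wc +0.140/-0.336 → slack +2.342/-2.746; half-tol=0.238, Σhalf²=0.827768
Nominal = 33.900. Worst-case = [33.900 - 2.746, 33.900 + 2.342] = [31.154, 36.242]. RSS = √0.827768 = 0.910.

nominal=33.900 wc=[31.154,36.242] rss=0.910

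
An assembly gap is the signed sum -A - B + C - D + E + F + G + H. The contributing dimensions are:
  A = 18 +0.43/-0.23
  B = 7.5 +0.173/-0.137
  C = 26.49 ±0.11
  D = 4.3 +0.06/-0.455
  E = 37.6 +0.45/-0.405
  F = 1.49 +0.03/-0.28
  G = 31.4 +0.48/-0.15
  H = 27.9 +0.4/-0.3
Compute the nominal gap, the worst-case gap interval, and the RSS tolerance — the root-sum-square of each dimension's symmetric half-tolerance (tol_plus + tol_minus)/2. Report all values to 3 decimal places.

Stack each dimension's contribution:
  -A: nom -18.000 → Σnom=-18.000; wc +0.230/-0.430 → slack +0.230/-0.430; half-tol=0.330, Σhalf²=0.108900
  -B: nom -7.500 → Σnom=-25.500; wc +0.137/-0.173 → slack +0.367/-0.603; half-tol=0.155, Σhalf²=0.132925
  +C: nom +26.490 → Σnom=0.990; wc +0.110/-0.110 → slack +0.477/-0.713; half-tol=0.110, Σhalf²=0.145025
  -D: nom -4.300 → Σnom=-3.310; wc +0.455/-0.060 → slack +0.932/-0.773; half-tol=0.258, Σhalf²=0.211331
  +E: nom +37.600 → Σnom=34.290; wc +0.450/-0.405 → slack +1.382/-1.178; half-tol=0.427, Σhalf²=0.394088
  +F: nom +1.490 → Σnom=35.780; wc +0.030/-0.280 → slack +1.412/-1.458; half-tol=0.155, Σhalf²=0.418113
  +G: nom +31.400 → Σnom=67.180; wc +0.480/-0.150 → slack +1.892/-1.608; half-tol=0.315, Σhalf²=0.517338
  +H: nom +27.900 → Σnom=95.080; wc +0.400/-0.300 → slack +2.292/-1.908; half-tol=0.350, Σhalf²=0.639837
Nominal = 95.080. Worst-case = [95.080 - 1.908, 95.080 + 2.292] = [93.172, 97.372]. RSS = √0.639837 = 0.800.

nominal=95.080 wc=[93.172,97.372] rss=0.800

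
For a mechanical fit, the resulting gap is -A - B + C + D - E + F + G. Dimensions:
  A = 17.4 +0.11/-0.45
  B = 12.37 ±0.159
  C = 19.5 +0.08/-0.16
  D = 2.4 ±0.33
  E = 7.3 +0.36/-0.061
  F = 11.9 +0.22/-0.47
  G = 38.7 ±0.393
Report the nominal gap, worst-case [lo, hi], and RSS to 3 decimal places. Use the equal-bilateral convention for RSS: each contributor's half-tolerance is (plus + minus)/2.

nominal=35.430 wc=[33.448,37.123] rss=0.738

Stack each dimension's contribution:
  -A: nom -17.400 → Σnom=-17.400; wc +0.450/-0.110 → slack +0.450/-0.110; half-tol=0.280, Σhalf²=0.078400
  -B: nom -12.370 → Σnom=-29.770; wc +0.159/-0.159 → slack +0.609/-0.269; half-tol=0.159, Σhalf²=0.103681
  +C: nom +19.500 → Σnom=-10.270; wc +0.080/-0.160 → slack +0.689/-0.429; half-tol=0.120, Σhalf²=0.118081
  +D: nom +2.400 → Σnom=-7.870; wc +0.330/-0.330 → slack +1.019/-0.759; half-tol=0.330, Σhalf²=0.226981
  -E: nom -7.300 → Σnom=-15.170; wc +0.061/-0.360 → slack +1.080/-1.119; half-tol=0.210, Σhalf²=0.271291
  +F: nom +11.900 → Σnom=-3.270; wc +0.220/-0.470 → slack +1.300/-1.589; half-tol=0.345, Σhalf²=0.390316
  +G: nom +38.700 → Σnom=35.430; wc +0.393/-0.393 → slack +1.693/-1.982; half-tol=0.393, Σhalf²=0.544765
Nominal = 35.430. Worst-case = [35.430 - 1.982, 35.430 + 1.693] = [33.448, 37.123]. RSS = √0.544765 = 0.738.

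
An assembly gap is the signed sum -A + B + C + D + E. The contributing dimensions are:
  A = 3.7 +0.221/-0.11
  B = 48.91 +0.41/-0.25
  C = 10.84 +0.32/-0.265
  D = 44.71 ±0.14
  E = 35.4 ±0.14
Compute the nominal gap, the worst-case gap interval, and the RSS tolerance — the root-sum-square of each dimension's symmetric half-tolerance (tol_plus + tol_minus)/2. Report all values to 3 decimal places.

Stack each dimension's contribution:
  -A: nom -3.700 → Σnom=-3.700; wc +0.110/-0.221 → slack +0.110/-0.221; half-tol=0.166, Σhalf²=0.027390
  +B: nom +48.910 → Σnom=45.210; wc +0.410/-0.250 → slack +0.520/-0.471; half-tol=0.330, Σhalf²=0.136290
  +C: nom +10.840 → Σnom=56.050; wc +0.320/-0.265 → slack +0.840/-0.736; half-tol=0.292, Σhalf²=0.221846
  +D: nom +44.710 → Σnom=100.760; wc +0.140/-0.140 → slack +0.980/-0.876; half-tol=0.140, Σhalf²=0.241446
  +E: nom +35.400 → Σnom=136.160; wc +0.140/-0.140 → slack +1.120/-1.016; half-tol=0.140, Σhalf²=0.261046
Nominal = 136.160. Worst-case = [136.160 - 1.016, 136.160 + 1.120] = [135.144, 137.280]. RSS = √0.261046 = 0.511.

nominal=136.160 wc=[135.144,137.280] rss=0.511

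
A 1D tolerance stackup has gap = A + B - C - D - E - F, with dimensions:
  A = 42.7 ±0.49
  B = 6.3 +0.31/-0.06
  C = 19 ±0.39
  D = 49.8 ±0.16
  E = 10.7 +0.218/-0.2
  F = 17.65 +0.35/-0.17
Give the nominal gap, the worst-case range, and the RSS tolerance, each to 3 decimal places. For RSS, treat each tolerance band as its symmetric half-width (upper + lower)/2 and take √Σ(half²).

nominal=-48.150 wc=[-49.818,-46.430] rss=0.751

Stack each dimension's contribution:
  +A: nom +42.700 → Σnom=42.700; wc +0.490/-0.490 → slack +0.490/-0.490; half-tol=0.490, Σhalf²=0.240100
  +B: nom +6.300 → Σnom=49.000; wc +0.310/-0.060 → slack +0.800/-0.550; half-tol=0.185, Σhalf²=0.274325
  -C: nom -19.000 → Σnom=30.000; wc +0.390/-0.390 → slack +1.190/-0.940; half-tol=0.390, Σhalf²=0.426425
  -D: nom -49.800 → Σnom=-19.800; wc +0.160/-0.160 → slack +1.350/-1.100; half-tol=0.160, Σhalf²=0.452025
  -E: nom -10.700 → Σnom=-30.500; wc +0.200/-0.218 → slack +1.550/-1.318; half-tol=0.209, Σhalf²=0.495706
  -F: nom -17.650 → Σnom=-48.150; wc +0.170/-0.350 → slack +1.720/-1.668; half-tol=0.260, Σhalf²=0.563306
Nominal = -48.150. Worst-case = [-48.150 - 1.668, -48.150 + 1.720] = [-49.818, -46.430]. RSS = √0.563306 = 0.751.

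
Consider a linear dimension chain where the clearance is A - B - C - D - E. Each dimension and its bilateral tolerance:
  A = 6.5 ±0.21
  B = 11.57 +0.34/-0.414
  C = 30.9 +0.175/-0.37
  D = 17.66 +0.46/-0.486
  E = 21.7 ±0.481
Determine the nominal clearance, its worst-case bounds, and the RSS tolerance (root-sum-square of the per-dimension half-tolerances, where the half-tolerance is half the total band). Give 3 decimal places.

nominal=-75.330 wc=[-76.996,-73.369] rss=0.846

Stack each dimension's contribution:
  +A: nom +6.500 → Σnom=6.500; wc +0.210/-0.210 → slack +0.210/-0.210; half-tol=0.210, Σhalf²=0.044100
  -B: nom -11.570 → Σnom=-5.070; wc +0.414/-0.340 → slack +0.624/-0.550; half-tol=0.377, Σhalf²=0.186229
  -C: nom -30.900 → Σnom=-35.970; wc +0.370/-0.175 → slack +0.994/-0.725; half-tol=0.272, Σhalf²=0.260485
  -D: nom -17.660 → Σnom=-53.630; wc +0.486/-0.460 → slack +1.480/-1.185; half-tol=0.473, Σhalf²=0.484214
  -E: nom -21.700 → Σnom=-75.330; wc +0.481/-0.481 → slack +1.961/-1.666; half-tol=0.481, Σhalf²=0.715575
Nominal = -75.330. Worst-case = [-75.330 - 1.666, -75.330 + 1.961] = [-76.996, -73.369]. RSS = √0.715575 = 0.846.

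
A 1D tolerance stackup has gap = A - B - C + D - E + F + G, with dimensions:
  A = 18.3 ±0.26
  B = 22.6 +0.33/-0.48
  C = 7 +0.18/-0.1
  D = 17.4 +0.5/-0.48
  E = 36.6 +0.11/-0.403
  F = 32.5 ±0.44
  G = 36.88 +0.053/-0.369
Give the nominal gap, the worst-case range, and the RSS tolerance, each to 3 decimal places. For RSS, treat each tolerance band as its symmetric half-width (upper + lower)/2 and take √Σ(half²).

Stack each dimension's contribution:
  +A: nom +18.300 → Σnom=18.300; wc +0.260/-0.260 → slack +0.260/-0.260; half-tol=0.260, Σhalf²=0.067600
  -B: nom -22.600 → Σnom=-4.300; wc +0.480/-0.330 → slack +0.740/-0.590; half-tol=0.405, Σhalf²=0.231625
  -C: nom -7.000 → Σnom=-11.300; wc +0.100/-0.180 → slack +0.840/-0.770; half-tol=0.140, Σhalf²=0.251225
  +D: nom +17.400 → Σnom=6.100; wc +0.500/-0.480 → slack +1.340/-1.250; half-tol=0.490, Σhalf²=0.491325
  -E: nom -36.600 → Σnom=-30.500; wc +0.403/-0.110 → slack +1.743/-1.360; half-tol=0.257, Σhalf²=0.557117
  +F: nom +32.500 → Σnom=2.000; wc +0.440/-0.440 → slack +2.183/-1.800; half-tol=0.440, Σhalf²=0.750717
  +G: nom +36.880 → Σnom=38.880; wc +0.053/-0.369 → slack +2.236/-2.169; half-tol=0.211, Σhalf²=0.795238
Nominal = 38.880. Worst-case = [38.880 - 2.169, 38.880 + 2.236] = [36.711, 41.116]. RSS = √0.795238 = 0.892.

nominal=38.880 wc=[36.711,41.116] rss=0.892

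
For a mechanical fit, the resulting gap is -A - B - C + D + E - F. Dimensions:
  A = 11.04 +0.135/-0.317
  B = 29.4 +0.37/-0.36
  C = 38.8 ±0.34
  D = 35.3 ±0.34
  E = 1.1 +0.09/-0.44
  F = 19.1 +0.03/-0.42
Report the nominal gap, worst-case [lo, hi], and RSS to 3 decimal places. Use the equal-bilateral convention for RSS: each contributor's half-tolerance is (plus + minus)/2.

Stack each dimension's contribution:
  -A: nom -11.040 → Σnom=-11.040; wc +0.317/-0.135 → slack +0.317/-0.135; half-tol=0.226, Σhalf²=0.051076
  -B: nom -29.400 → Σnom=-40.440; wc +0.360/-0.370 → slack +0.677/-0.505; half-tol=0.365, Σhalf²=0.184301
  -C: nom -38.800 → Σnom=-79.240; wc +0.340/-0.340 → slack +1.017/-0.845; half-tol=0.340, Σhalf²=0.299901
  +D: nom +35.300 → Σnom=-43.940; wc +0.340/-0.340 → slack +1.357/-1.185; half-tol=0.340, Σhalf²=0.415501
  +E: nom +1.100 → Σnom=-42.840; wc +0.090/-0.440 → slack +1.447/-1.625; half-tol=0.265, Σhalf²=0.485726
  -F: nom -19.100 → Σnom=-61.940; wc +0.420/-0.030 → slack +1.867/-1.655; half-tol=0.225, Σhalf²=0.536351
Nominal = -61.940. Worst-case = [-61.940 - 1.655, -61.940 + 1.867] = [-63.595, -60.073]. RSS = √0.536351 = 0.732.

nominal=-61.940 wc=[-63.595,-60.073] rss=0.732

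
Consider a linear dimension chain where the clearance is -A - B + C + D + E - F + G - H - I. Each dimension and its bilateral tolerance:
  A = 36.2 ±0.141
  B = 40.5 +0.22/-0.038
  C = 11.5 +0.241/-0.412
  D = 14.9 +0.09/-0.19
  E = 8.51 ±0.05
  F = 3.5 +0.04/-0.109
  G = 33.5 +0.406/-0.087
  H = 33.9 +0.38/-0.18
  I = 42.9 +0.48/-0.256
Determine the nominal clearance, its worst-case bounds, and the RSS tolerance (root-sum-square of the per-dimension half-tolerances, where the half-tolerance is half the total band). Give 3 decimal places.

nominal=-88.590 wc=[-90.590,-87.079] rss=0.667

Stack each dimension's contribution:
  -A: nom -36.200 → Σnom=-36.200; wc +0.141/-0.141 → slack +0.141/-0.141; half-tol=0.141, Σhalf²=0.019881
  -B: nom -40.500 → Σnom=-76.700; wc +0.038/-0.220 → slack +0.179/-0.361; half-tol=0.129, Σhalf²=0.036522
  +C: nom +11.500 → Σnom=-65.200; wc +0.241/-0.412 → slack +0.420/-0.773; half-tol=0.327, Σhalf²=0.143124
  +D: nom +14.900 → Σnom=-50.300; wc +0.090/-0.190 → slack +0.510/-0.963; half-tol=0.140, Σhalf²=0.162724
  +E: nom +8.510 → Σnom=-41.790; wc +0.050/-0.050 → slack +0.560/-1.013; half-tol=0.050, Σhalf²=0.165224
  -F: nom -3.500 → Σnom=-45.290; wc +0.109/-0.040 → slack +0.669/-1.053; half-tol=0.074, Σhalf²=0.170775
  +G: nom +33.500 → Σnom=-11.790; wc +0.406/-0.087 → slack +1.075/-1.140; half-tol=0.246, Σhalf²=0.231537
  -H: nom -33.900 → Σnom=-45.690; wc +0.180/-0.380 → slack +1.255/-1.520; half-tol=0.280, Σhalf²=0.309937
  -I: nom -42.900 → Σnom=-88.590; wc +0.256/-0.480 → slack +1.511/-2.000; half-tol=0.368, Σhalf²=0.445361
Nominal = -88.590. Worst-case = [-88.590 - 2.000, -88.590 + 1.511] = [-90.590, -87.079]. RSS = √0.445361 = 0.667.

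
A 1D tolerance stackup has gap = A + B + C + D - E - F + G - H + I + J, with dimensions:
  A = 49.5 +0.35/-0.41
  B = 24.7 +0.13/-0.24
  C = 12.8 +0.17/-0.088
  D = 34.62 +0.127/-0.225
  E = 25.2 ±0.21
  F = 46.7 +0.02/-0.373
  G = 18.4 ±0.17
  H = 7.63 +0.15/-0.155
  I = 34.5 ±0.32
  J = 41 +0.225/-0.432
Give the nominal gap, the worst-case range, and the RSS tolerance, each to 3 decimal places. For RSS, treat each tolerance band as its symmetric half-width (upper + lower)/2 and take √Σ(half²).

Stack each dimension's contribution:
  +A: nom +49.500 → Σnom=49.500; wc +0.350/-0.410 → slack +0.350/-0.410; half-tol=0.380, Σhalf²=0.144400
  +B: nom +24.700 → Σnom=74.200; wc +0.130/-0.240 → slack +0.480/-0.650; half-tol=0.185, Σhalf²=0.178625
  +C: nom +12.800 → Σnom=87.000; wc +0.170/-0.088 → slack +0.650/-0.738; half-tol=0.129, Σhalf²=0.195266
  +D: nom +34.620 → Σnom=121.620; wc +0.127/-0.225 → slack +0.777/-0.963; half-tol=0.176, Σhalf²=0.226242
  -E: nom -25.200 → Σnom=96.420; wc +0.210/-0.210 → slack +0.987/-1.173; half-tol=0.210, Σhalf²=0.270342
  -F: nom -46.700 → Σnom=49.720; wc +0.373/-0.020 → slack +1.360/-1.193; half-tol=0.197, Σhalf²=0.308954
  +G: nom +18.400 → Σnom=68.120; wc +0.170/-0.170 → slack +1.530/-1.363; half-tol=0.170, Σhalf²=0.337854
  -H: nom -7.630 → Σnom=60.490; wc +0.155/-0.150 → slack +1.685/-1.513; half-tol=0.152, Σhalf²=0.361110
  +I: nom +34.500 → Σnom=94.990; wc +0.320/-0.320 → slack +2.005/-1.833; half-tol=0.320, Σhalf²=0.463510
  +J: nom +41.000 → Σnom=135.990; wc +0.225/-0.432 → slack +2.230/-2.265; half-tol=0.329, Σhalf²=0.571423
Nominal = 135.990. Worst-case = [135.990 - 2.265, 135.990 + 2.230] = [133.725, 138.220]. RSS = √0.571423 = 0.756.

nominal=135.990 wc=[133.725,138.220] rss=0.756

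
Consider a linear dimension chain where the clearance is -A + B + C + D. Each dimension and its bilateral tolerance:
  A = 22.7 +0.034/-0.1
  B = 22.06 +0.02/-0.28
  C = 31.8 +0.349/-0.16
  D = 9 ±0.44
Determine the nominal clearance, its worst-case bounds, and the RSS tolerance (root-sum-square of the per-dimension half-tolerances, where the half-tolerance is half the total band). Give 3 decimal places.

nominal=40.160 wc=[39.246,41.069] rss=0.534

Stack each dimension's contribution:
  -A: nom -22.700 → Σnom=-22.700; wc +0.100/-0.034 → slack +0.100/-0.034; half-tol=0.067, Σhalf²=0.004489
  +B: nom +22.060 → Σnom=-0.640; wc +0.020/-0.280 → slack +0.120/-0.314; half-tol=0.150, Σhalf²=0.026989
  +C: nom +31.800 → Σnom=31.160; wc +0.349/-0.160 → slack +0.469/-0.474; half-tol=0.255, Σhalf²=0.091759
  +D: nom +9.000 → Σnom=40.160; wc +0.440/-0.440 → slack +0.909/-0.914; half-tol=0.440, Σhalf²=0.285359
Nominal = 40.160. Worst-case = [40.160 - 0.914, 40.160 + 0.909] = [39.246, 41.069]. RSS = √0.285359 = 0.534.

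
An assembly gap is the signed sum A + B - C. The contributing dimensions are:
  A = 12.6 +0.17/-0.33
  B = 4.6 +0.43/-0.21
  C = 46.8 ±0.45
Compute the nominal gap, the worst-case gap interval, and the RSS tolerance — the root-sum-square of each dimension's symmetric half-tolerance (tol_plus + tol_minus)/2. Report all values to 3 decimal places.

nominal=-29.600 wc=[-30.590,-28.550] rss=0.606

Stack each dimension's contribution:
  +A: nom +12.600 → Σnom=12.600; wc +0.170/-0.330 → slack +0.170/-0.330; half-tol=0.250, Σhalf²=0.062500
  +B: nom +4.600 → Σnom=17.200; wc +0.430/-0.210 → slack +0.600/-0.540; half-tol=0.320, Σhalf²=0.164900
  -C: nom -46.800 → Σnom=-29.600; wc +0.450/-0.450 → slack +1.050/-0.990; half-tol=0.450, Σhalf²=0.367400
Nominal = -29.600. Worst-case = [-29.600 - 0.990, -29.600 + 1.050] = [-30.590, -28.550]. RSS = √0.367400 = 0.606.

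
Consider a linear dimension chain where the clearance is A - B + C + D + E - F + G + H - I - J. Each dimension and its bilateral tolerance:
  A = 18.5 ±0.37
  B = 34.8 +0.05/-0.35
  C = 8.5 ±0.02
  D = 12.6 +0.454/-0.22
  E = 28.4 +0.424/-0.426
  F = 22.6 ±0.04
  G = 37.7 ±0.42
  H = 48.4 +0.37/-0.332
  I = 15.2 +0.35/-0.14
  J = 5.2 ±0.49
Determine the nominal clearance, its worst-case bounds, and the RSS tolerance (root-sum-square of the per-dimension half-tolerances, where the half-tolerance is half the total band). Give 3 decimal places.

Stack each dimension's contribution:
  +A: nom +18.500 → Σnom=18.500; wc +0.370/-0.370 → slack +0.370/-0.370; half-tol=0.370, Σhalf²=0.136900
  -B: nom -34.800 → Σnom=-16.300; wc +0.350/-0.050 → slack +0.720/-0.420; half-tol=0.200, Σhalf²=0.176900
  +C: nom +8.500 → Σnom=-7.800; wc +0.020/-0.020 → slack +0.740/-0.440; half-tol=0.020, Σhalf²=0.177300
  +D: nom +12.600 → Σnom=4.800; wc +0.454/-0.220 → slack +1.194/-0.660; half-tol=0.337, Σhalf²=0.290869
  +E: nom +28.400 → Σnom=33.200; wc +0.424/-0.426 → slack +1.618/-1.086; half-tol=0.425, Σhalf²=0.471494
  -F: nom -22.600 → Σnom=10.600; wc +0.040/-0.040 → slack +1.658/-1.126; half-tol=0.040, Σhalf²=0.473094
  +G: nom +37.700 → Σnom=48.300; wc +0.420/-0.420 → slack +2.078/-1.546; half-tol=0.420, Σhalf²=0.649494
  +H: nom +48.400 → Σnom=96.700; wc +0.370/-0.332 → slack +2.448/-1.878; half-tol=0.351, Σhalf²=0.772695
  -I: nom -15.200 → Σnom=81.500; wc +0.140/-0.350 → slack +2.588/-2.228; half-tol=0.245, Σhalf²=0.832720
  -J: nom -5.200 → Σnom=76.300; wc +0.490/-0.490 → slack +3.078/-2.718; half-tol=0.490, Σhalf²=1.072820
Nominal = 76.300. Worst-case = [76.300 - 2.718, 76.300 + 3.078] = [73.582, 79.378]. RSS = √1.072820 = 1.036.

nominal=76.300 wc=[73.582,79.378] rss=1.036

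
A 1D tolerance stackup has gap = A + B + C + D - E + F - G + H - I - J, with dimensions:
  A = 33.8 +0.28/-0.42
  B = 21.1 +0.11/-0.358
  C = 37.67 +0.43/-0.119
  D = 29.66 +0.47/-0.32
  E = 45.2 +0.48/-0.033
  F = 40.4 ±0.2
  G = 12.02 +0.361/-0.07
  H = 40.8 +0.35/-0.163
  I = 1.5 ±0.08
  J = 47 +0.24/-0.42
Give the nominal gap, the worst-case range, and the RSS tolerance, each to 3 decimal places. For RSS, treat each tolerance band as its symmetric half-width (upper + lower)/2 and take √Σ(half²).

nominal=97.710 wc=[94.969,100.153] rss=0.861

Stack each dimension's contribution:
  +A: nom +33.800 → Σnom=33.800; wc +0.280/-0.420 → slack +0.280/-0.420; half-tol=0.350, Σhalf²=0.122500
  +B: nom +21.100 → Σnom=54.900; wc +0.110/-0.358 → slack +0.390/-0.778; half-tol=0.234, Σhalf²=0.177256
  +C: nom +37.670 → Σnom=92.570; wc +0.430/-0.119 → slack +0.820/-0.897; half-tol=0.274, Σhalf²=0.252606
  +D: nom +29.660 → Σnom=122.230; wc +0.470/-0.320 → slack +1.290/-1.217; half-tol=0.395, Σhalf²=0.408631
  -E: nom -45.200 → Σnom=77.030; wc +0.033/-0.480 → slack +1.323/-1.697; half-tol=0.257, Σhalf²=0.474423
  +F: nom +40.400 → Σnom=117.430; wc +0.200/-0.200 → slack +1.523/-1.897; half-tol=0.200, Σhalf²=0.514423
  -G: nom -12.020 → Σnom=105.410; wc +0.070/-0.361 → slack +1.593/-2.258; half-tol=0.215, Σhalf²=0.560864
  +H: nom +40.800 → Σnom=146.210; wc +0.350/-0.163 → slack +1.943/-2.421; half-tol=0.257, Σhalf²=0.626656
  -I: nom -1.500 → Σnom=144.710; wc +0.080/-0.080 → slack +2.023/-2.501; half-tol=0.080, Σhalf²=0.633056
  -J: nom -47.000 → Σnom=97.710; wc +0.420/-0.240 → slack +2.443/-2.741; half-tol=0.330, Σhalf²=0.741956
Nominal = 97.710. Worst-case = [97.710 - 2.741, 97.710 + 2.443] = [94.969, 100.153]. RSS = √0.741956 = 0.861.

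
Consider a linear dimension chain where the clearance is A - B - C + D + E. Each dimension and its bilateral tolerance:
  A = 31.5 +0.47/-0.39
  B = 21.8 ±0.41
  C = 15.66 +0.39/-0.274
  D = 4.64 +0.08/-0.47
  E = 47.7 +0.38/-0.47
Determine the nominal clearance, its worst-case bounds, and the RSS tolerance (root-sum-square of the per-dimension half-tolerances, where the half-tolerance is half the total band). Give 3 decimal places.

Stack each dimension's contribution:
  +A: nom +31.500 → Σnom=31.500; wc +0.470/-0.390 → slack +0.470/-0.390; half-tol=0.430, Σhalf²=0.184900
  -B: nom -21.800 → Σnom=9.700; wc +0.410/-0.410 → slack +0.880/-0.800; half-tol=0.410, Σhalf²=0.353000
  -C: nom -15.660 → Σnom=-5.960; wc +0.274/-0.390 → slack +1.154/-1.190; half-tol=0.332, Σhalf²=0.463224
  +D: nom +4.640 → Σnom=-1.320; wc +0.080/-0.470 → slack +1.234/-1.660; half-tol=0.275, Σhalf²=0.538849
  +E: nom +47.700 → Σnom=46.380; wc +0.380/-0.470 → slack +1.614/-2.130; half-tol=0.425, Σhalf²=0.719474
Nominal = 46.380. Worst-case = [46.380 - 2.130, 46.380 + 1.614] = [44.250, 47.994]. RSS = √0.719474 = 0.848.

nominal=46.380 wc=[44.250,47.994] rss=0.848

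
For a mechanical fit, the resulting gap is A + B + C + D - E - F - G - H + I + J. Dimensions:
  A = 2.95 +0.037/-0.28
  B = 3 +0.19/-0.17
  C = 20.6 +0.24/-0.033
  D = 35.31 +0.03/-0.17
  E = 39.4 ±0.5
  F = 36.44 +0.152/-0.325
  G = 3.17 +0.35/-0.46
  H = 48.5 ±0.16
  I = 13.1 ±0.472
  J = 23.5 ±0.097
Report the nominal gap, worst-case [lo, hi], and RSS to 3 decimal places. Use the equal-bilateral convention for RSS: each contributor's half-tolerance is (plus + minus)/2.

Stack each dimension's contribution:
  +A: nom +2.950 → Σnom=2.950; wc +0.037/-0.280 → slack +0.037/-0.280; half-tol=0.159, Σhalf²=0.025122
  +B: nom +3.000 → Σnom=5.950; wc +0.190/-0.170 → slack +0.227/-0.450; half-tol=0.180, Σhalf²=0.057522
  +C: nom +20.600 → Σnom=26.550; wc +0.240/-0.033 → slack +0.467/-0.483; half-tol=0.137, Σhalf²=0.076154
  +D: nom +35.310 → Σnom=61.860; wc +0.030/-0.170 → slack +0.497/-0.653; half-tol=0.100, Σhalf²=0.086154
  -E: nom -39.400 → Σnom=22.460; wc +0.500/-0.500 → slack +0.997/-1.153; half-tol=0.500, Σhalf²=0.336155
  -F: nom -36.440 → Σnom=-13.980; wc +0.325/-0.152 → slack +1.322/-1.305; half-tol=0.238, Σhalf²=0.393037
  -G: nom -3.170 → Σnom=-17.150; wc +0.460/-0.350 → slack +1.782/-1.655; half-tol=0.405, Σhalf²=0.557062
  -H: nom -48.500 → Σnom=-65.650; wc +0.160/-0.160 → slack +1.942/-1.815; half-tol=0.160, Σhalf²=0.582662
  +I: nom +13.100 → Σnom=-52.550; wc +0.472/-0.472 → slack +2.414/-2.287; half-tol=0.472, Σhalf²=0.805446
  +J: nom +23.500 → Σnom=-29.050; wc +0.097/-0.097 → slack +2.511/-2.384; half-tol=0.097, Σhalf²=0.814855
Nominal = -29.050. Worst-case = [-29.050 - 2.384, -29.050 + 2.511] = [-31.434, -26.539]. RSS = √0.814855 = 0.903.

nominal=-29.050 wc=[-31.434,-26.539] rss=0.903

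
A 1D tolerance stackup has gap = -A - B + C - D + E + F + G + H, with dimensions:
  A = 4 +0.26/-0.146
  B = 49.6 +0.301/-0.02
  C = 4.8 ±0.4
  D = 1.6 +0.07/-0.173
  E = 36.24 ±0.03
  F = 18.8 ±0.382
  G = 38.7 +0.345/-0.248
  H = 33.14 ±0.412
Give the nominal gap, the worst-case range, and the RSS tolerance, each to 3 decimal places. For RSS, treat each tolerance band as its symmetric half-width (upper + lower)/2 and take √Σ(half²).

nominal=76.480 wc=[74.377,78.388] rss=0.804

Stack each dimension's contribution:
  -A: nom -4.000 → Σnom=-4.000; wc +0.146/-0.260 → slack +0.146/-0.260; half-tol=0.203, Σhalf²=0.041209
  -B: nom -49.600 → Σnom=-53.600; wc +0.020/-0.301 → slack +0.166/-0.561; half-tol=0.161, Σhalf²=0.066969
  +C: nom +4.800 → Σnom=-48.800; wc +0.400/-0.400 → slack +0.566/-0.961; half-tol=0.400, Σhalf²=0.226969
  -D: nom -1.600 → Σnom=-50.400; wc +0.173/-0.070 → slack +0.739/-1.031; half-tol=0.121, Σhalf²=0.241732
  +E: nom +36.240 → Σnom=-14.160; wc +0.030/-0.030 → slack +0.769/-1.061; half-tol=0.030, Σhalf²=0.242632
  +F: nom +18.800 → Σnom=4.640; wc +0.382/-0.382 → slack +1.151/-1.443; half-tol=0.382, Σhalf²=0.388556
  +G: nom +38.700 → Σnom=43.340; wc +0.345/-0.248 → slack +1.496/-1.691; half-tol=0.296, Σhalf²=0.476468
  +H: nom +33.140 → Σnom=76.480; wc +0.412/-0.412 → slack +1.908/-2.103; half-tol=0.412, Σhalf²=0.646212
Nominal = 76.480. Worst-case = [76.480 - 2.103, 76.480 + 1.908] = [74.377, 78.388]. RSS = √0.646212 = 0.804.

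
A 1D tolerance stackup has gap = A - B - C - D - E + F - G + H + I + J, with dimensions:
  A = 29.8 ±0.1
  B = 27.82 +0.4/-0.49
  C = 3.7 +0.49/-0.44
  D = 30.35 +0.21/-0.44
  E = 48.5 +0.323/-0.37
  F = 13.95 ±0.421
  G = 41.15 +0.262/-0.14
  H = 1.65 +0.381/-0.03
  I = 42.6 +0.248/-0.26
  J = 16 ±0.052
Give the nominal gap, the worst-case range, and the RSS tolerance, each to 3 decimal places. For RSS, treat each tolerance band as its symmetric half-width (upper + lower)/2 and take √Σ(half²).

Stack each dimension's contribution:
  +A: nom +29.800 → Σnom=29.800; wc +0.100/-0.100 → slack +0.100/-0.100; half-tol=0.100, Σhalf²=0.010000
  -B: nom -27.820 → Σnom=1.980; wc +0.490/-0.400 → slack +0.590/-0.500; half-tol=0.445, Σhalf²=0.208025
  -C: nom -3.700 → Σnom=-1.720; wc +0.440/-0.490 → slack +1.030/-0.990; half-tol=0.465, Σhalf²=0.424250
  -D: nom -30.350 → Σnom=-32.070; wc +0.440/-0.210 → slack +1.470/-1.200; half-tol=0.325, Σhalf²=0.529875
  -E: nom -48.500 → Σnom=-80.570; wc +0.370/-0.323 → slack +1.840/-1.523; half-tol=0.347, Σhalf²=0.649937
  +F: nom +13.950 → Σnom=-66.620; wc +0.421/-0.421 → slack +2.261/-1.944; half-tol=0.421, Σhalf²=0.827178
  -G: nom -41.150 → Σnom=-107.770; wc +0.140/-0.262 → slack +2.401/-2.206; half-tol=0.201, Σhalf²=0.867579
  +H: nom +1.650 → Σnom=-106.120; wc +0.381/-0.030 → slack +2.782/-2.236; half-tol=0.206, Σhalf²=0.909810
  +I: nom +42.600 → Σnom=-63.520; wc +0.248/-0.260 → slack +3.030/-2.496; half-tol=0.254, Σhalf²=0.974326
  +J: nom +16.000 → Σnom=-47.520; wc +0.052/-0.052 → slack +3.082/-2.548; half-tol=0.052, Σhalf²=0.977030
Nominal = -47.520. Worst-case = [-47.520 - 2.548, -47.520 + 3.082] = [-50.068, -44.438]. RSS = √0.977030 = 0.988.

nominal=-47.520 wc=[-50.068,-44.438] rss=0.988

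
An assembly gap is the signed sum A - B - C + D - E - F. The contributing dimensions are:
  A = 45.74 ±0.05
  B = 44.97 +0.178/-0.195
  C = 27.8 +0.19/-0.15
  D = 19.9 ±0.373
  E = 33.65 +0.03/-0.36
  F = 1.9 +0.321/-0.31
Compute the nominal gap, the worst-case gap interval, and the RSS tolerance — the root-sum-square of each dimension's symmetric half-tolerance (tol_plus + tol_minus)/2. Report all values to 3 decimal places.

Stack each dimension's contribution:
  +A: nom +45.740 → Σnom=45.740; wc +0.050/-0.050 → slack +0.050/-0.050; half-tol=0.050, Σhalf²=0.002500
  -B: nom -44.970 → Σnom=0.770; wc +0.195/-0.178 → slack +0.245/-0.228; half-tol=0.186, Σhalf²=0.037282
  -C: nom -27.800 → Σnom=-27.030; wc +0.150/-0.190 → slack +0.395/-0.418; half-tol=0.170, Σhalf²=0.066182
  +D: nom +19.900 → Σnom=-7.130; wc +0.373/-0.373 → slack +0.768/-0.791; half-tol=0.373, Σhalf²=0.205311
  -E: nom -33.650 → Σnom=-40.780; wc +0.360/-0.030 → slack +1.128/-0.821; half-tol=0.195, Σhalf²=0.243336
  -F: nom -1.900 → Σnom=-42.680; wc +0.310/-0.321 → slack +1.438/-1.142; half-tol=0.316, Σhalf²=0.342877
Nominal = -42.680. Worst-case = [-42.680 - 1.142, -42.680 + 1.438] = [-43.822, -41.242]. RSS = √0.342877 = 0.586.

nominal=-42.680 wc=[-43.822,-41.242] rss=0.586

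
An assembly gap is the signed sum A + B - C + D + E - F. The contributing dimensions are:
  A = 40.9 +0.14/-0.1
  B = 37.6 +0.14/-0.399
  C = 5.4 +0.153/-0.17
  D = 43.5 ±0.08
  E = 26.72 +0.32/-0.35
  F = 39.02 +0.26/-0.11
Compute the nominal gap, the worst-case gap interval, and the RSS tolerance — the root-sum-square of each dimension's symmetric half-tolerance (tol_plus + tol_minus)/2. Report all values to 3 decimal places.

nominal=104.300 wc=[102.958,105.260] rss=0.516

Stack each dimension's contribution:
  +A: nom +40.900 → Σnom=40.900; wc +0.140/-0.100 → slack +0.140/-0.100; half-tol=0.120, Σhalf²=0.014400
  +B: nom +37.600 → Σnom=78.500; wc +0.140/-0.399 → slack +0.280/-0.499; half-tol=0.270, Σhalf²=0.087030
  -C: nom -5.400 → Σnom=73.100; wc +0.170/-0.153 → slack +0.450/-0.652; half-tol=0.162, Σhalf²=0.113113
  +D: nom +43.500 → Σnom=116.600; wc +0.080/-0.080 → slack +0.530/-0.732; half-tol=0.080, Σhalf²=0.119513
  +E: nom +26.720 → Σnom=143.320; wc +0.320/-0.350 → slack +0.850/-1.082; half-tol=0.335, Σhalf²=0.231737
  -F: nom -39.020 → Σnom=104.300; wc +0.110/-0.260 → slack +0.960/-1.342; half-tol=0.185, Σhalf²=0.265962
Nominal = 104.300. Worst-case = [104.300 - 1.342, 104.300 + 0.960] = [102.958, 105.260]. RSS = √0.265962 = 0.516.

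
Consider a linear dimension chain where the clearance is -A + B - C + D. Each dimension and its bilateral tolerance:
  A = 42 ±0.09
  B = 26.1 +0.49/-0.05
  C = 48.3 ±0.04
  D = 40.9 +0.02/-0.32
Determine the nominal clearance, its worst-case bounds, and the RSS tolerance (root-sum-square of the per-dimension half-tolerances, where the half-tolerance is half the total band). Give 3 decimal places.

Stack each dimension's contribution:
  -A: nom -42.000 → Σnom=-42.000; wc +0.090/-0.090 → slack +0.090/-0.090; half-tol=0.090, Σhalf²=0.008100
  +B: nom +26.100 → Σnom=-15.900; wc +0.490/-0.050 → slack +0.580/-0.140; half-tol=0.270, Σhalf²=0.081000
  -C: nom -48.300 → Σnom=-64.200; wc +0.040/-0.040 → slack +0.620/-0.180; half-tol=0.040, Σhalf²=0.082600
  +D: nom +40.900 → Σnom=-23.300; wc +0.020/-0.320 → slack +0.640/-0.500; half-tol=0.170, Σhalf²=0.111500
Nominal = -23.300. Worst-case = [-23.300 - 0.500, -23.300 + 0.640] = [-23.800, -22.660]. RSS = √0.111500 = 0.334.

nominal=-23.300 wc=[-23.800,-22.660] rss=0.334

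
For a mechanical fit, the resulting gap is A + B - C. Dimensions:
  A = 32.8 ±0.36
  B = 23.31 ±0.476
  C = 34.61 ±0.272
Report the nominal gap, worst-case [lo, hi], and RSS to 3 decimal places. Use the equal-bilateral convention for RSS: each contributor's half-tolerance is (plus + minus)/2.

nominal=21.500 wc=[20.392,22.608] rss=0.656

Stack each dimension's contribution:
  +A: nom +32.800 → Σnom=32.800; wc +0.360/-0.360 → slack +0.360/-0.360; half-tol=0.360, Σhalf²=0.129600
  +B: nom +23.310 → Σnom=56.110; wc +0.476/-0.476 → slack +0.836/-0.836; half-tol=0.476, Σhalf²=0.356176
  -C: nom -34.610 → Σnom=21.500; wc +0.272/-0.272 → slack +1.108/-1.108; half-tol=0.272, Σhalf²=0.430160
Nominal = 21.500. Worst-case = [21.500 - 1.108, 21.500 + 1.108] = [20.392, 22.608]. RSS = √0.430160 = 0.656.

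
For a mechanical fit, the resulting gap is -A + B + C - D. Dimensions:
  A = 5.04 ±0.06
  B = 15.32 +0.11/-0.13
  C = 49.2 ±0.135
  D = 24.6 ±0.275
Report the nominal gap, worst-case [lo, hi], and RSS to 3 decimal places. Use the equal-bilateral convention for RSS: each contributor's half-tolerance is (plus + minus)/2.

Stack each dimension's contribution:
  -A: nom -5.040 → Σnom=-5.040; wc +0.060/-0.060 → slack +0.060/-0.060; half-tol=0.060, Σhalf²=0.003600
  +B: nom +15.320 → Σnom=10.280; wc +0.110/-0.130 → slack +0.170/-0.190; half-tol=0.120, Σhalf²=0.018000
  +C: nom +49.200 → Σnom=59.480; wc +0.135/-0.135 → slack +0.305/-0.325; half-tol=0.135, Σhalf²=0.036225
  -D: nom -24.600 → Σnom=34.880; wc +0.275/-0.275 → slack +0.580/-0.600; half-tol=0.275, Σhalf²=0.111850
Nominal = 34.880. Worst-case = [34.880 - 0.600, 34.880 + 0.580] = [34.280, 35.460]. RSS = √0.111850 = 0.334.

nominal=34.880 wc=[34.280,35.460] rss=0.334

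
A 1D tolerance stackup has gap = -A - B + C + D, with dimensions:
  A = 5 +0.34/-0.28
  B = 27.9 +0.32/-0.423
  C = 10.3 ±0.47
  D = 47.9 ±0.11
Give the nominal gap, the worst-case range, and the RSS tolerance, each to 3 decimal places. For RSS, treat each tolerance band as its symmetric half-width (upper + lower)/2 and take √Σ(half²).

nominal=25.300 wc=[24.060,26.583] rss=0.683

Stack each dimension's contribution:
  -A: nom -5.000 → Σnom=-5.000; wc +0.280/-0.340 → slack +0.280/-0.340; half-tol=0.310, Σhalf²=0.096100
  -B: nom -27.900 → Σnom=-32.900; wc +0.423/-0.320 → slack +0.703/-0.660; half-tol=0.371, Σhalf²=0.234112
  +C: nom +10.300 → Σnom=-22.600; wc +0.470/-0.470 → slack +1.173/-1.130; half-tol=0.470, Σhalf²=0.455012
  +D: nom +47.900 → Σnom=25.300; wc +0.110/-0.110 → slack +1.283/-1.240; half-tol=0.110, Σhalf²=0.467112
Nominal = 25.300. Worst-case = [25.300 - 1.240, 25.300 + 1.283] = [24.060, 26.583]. RSS = √0.467112 = 0.683.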